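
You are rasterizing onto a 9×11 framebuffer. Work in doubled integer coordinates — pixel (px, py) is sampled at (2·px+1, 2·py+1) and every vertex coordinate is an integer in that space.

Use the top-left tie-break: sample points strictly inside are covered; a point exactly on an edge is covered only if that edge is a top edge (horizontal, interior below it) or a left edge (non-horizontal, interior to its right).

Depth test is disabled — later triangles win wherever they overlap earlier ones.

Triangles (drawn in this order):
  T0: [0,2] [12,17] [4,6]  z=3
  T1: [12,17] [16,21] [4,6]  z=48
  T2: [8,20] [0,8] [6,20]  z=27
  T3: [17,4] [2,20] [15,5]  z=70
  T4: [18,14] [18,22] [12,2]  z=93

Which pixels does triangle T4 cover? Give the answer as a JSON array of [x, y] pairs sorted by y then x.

T0:
  2·area = 12  (B↔C swapped to make it positive)
  edge (0, 2)→(4, 6): d=(4,4) right/bottom  bias=-1
  edge (4, 6)→(12, 17): d=(8,11) right/bottom  bias=-1
  edge (12, 17)→(0, 2): d=(-12,-15) top-left  bias=+0
    (0,1)@(1, 3): e=[0,9,3] → ·  [on edge]
    (1,2)@(3, 5): e=[0,3,9] → ·  [on edge]
    (2,3)@(5, 7): e=[0,-3,15] → ·  [on edge]
    (3,4)@(7, 9): e=[0,-9,21] → ·  [on edge]
    (4,5)@(9, 11): e=[0,-15,27] → ·  [on edge]
    (4,6)@(9, 13): e=[8,1,3] → █
    (5,6)@(11, 13): e=[0,-21,33] → ·  [on edge]
    (4,7)@(9, 15): e=[16,17,-21] → ·
    (6,7)@(13, 15): e=[0,-27,39] → ·  [on edge]
    (7,8)@(15, 17): e=[0,-33,45] → ·  [on edge]
    (8,9)@(17, 19): e=[0,-39,51] → ·  [on edge]
  covered (1 px):
    · · · · · · · · ·
    · · · · · · · · ·
    · · · · · · · · ·
    · · · · · · · · ·
    · · · · · · · · ·
    · · · · · · · · ·
    · · · · █ · · · ·
    · · · · · · · · ·
    · · · · · · · · ·
    · · · · · · · · ·
    · · · · · · · · ·
T1:
  2·area = 12  (B↔C swapped to make it positive)
  edge (12, 17)→(4, 6): d=(-8,-11) top-left  bias=+0
  edge (4, 6)→(16, 21): d=(12,15) right/bottom  bias=-1
  edge (16, 21)→(12, 17): d=(-4,-4) top-left  bias=+0
    (5,7)@(11, 15): e=[5,3,4] → █
    (6,7)@(13, 15): e=[27,-27,12] → ·
    (5,8)@(11, 17): e=[-11,27,-4] → ·
  covered (1 px):
    · · · · · · · · ·
    · · · · · · · · ·
    · · · · · · · · ·
    · · · · · · · · ·
    · · · · · · · · ·
    · · · · · · · · ·
    · · · · · · · · ·
    · · · · · █ · · ·
    · · · · · · · · ·
    · · · · · · · · ·
    · · · · · · · · ·
T2:
  2·area = 24  (B↔C swapped to make it positive)
  edge (8, 20)→(6, 20): d=(-2,0) right/bottom  bias=-1
  edge (6, 20)→(0, 8): d=(-6,-12) top-left  bias=+0
  edge (0, 8)→(8, 20): d=(8,12) right/bottom  bias=-1
    (1,6)@(3, 13): e=[14,6,4] → █
    (2,6)@(5, 13): e=[14,30,-20] → ·
    (1,7)@(3, 15): e=[10,-6,20] → ·
    (2,8)@(5, 17): e=[6,6,12] → █
    (3,8)@(7, 17): e=[6,30,-12] → ·
    (2,9)@(5, 19): e=[2,-6,28] → ·
    (3,9)@(7, 19): e=[2,18,4] → █
    (4,9)@(9, 19): e=[2,42,-20] → ·
    (3,10)@(7, 21): e=[-2,6,20] → ·
  covered (3 px):
    · · · · · · · · ·
    · · · · · · · · ·
    · · · · · · · · ·
    · · · · · · · · ·
    · · · · · · · · ·
    · · · · · · · · ·
    · █ · · · · · · ·
    · · · · · · · · ·
    · · █ · · · · · ·
    · · · █ · · · · ·
    · · · · · · · · ·
T3:
  2·area = 17
  edge (17, 4)→(2, 20): d=(-15,16) right/bottom  bias=-1
  edge (2, 20)→(15, 5): d=(13,-15) top-left  bias=+0
  edge (15, 5)→(17, 4): d=(2,-1) top-left  bias=+0
    (7,2)@(15, 5): e=[17,0,0] → █  [on edge]
    (8,2)@(17, 5): e=[-15,30,2] → ·
    (5,3)@(11, 7): e=[51,-34,0] → ·  [on edge]
    (7,3)@(15, 7): e=[-13,26,4] → ·
    (3,4)@(7, 9): e=[85,-68,0] → ·  [on edge]
    (1,5)@(3, 11): e=[119,-102,0] → ·  [on edge]
  covered (1 px):
    · · · · · · · · ·
    · · · · · · · · ·
    · · · · · · · █ ·
    · · · · · · · · ·
    · · · · · · · · ·
    · · · · · · · · ·
    · · · · · · · · ·
    · · · · · · · · ·
    · · · · · · · · ·
    · · · · · · · · ·
    · · · · · · · · ·
T4:
  2·area = 48
  edge (18, 14)→(18, 22): d=(0,8) right/bottom  bias=-1
  edge (18, 22)→(12, 2): d=(-6,-20) top-left  bias=+0
  edge (12, 2)→(18, 14): d=(6,12) right/bottom  bias=-1
    (6,2)@(13, 5): e=[40,2,6] → █
    (7,2)@(15, 5): e=[24,42,-18] → ·
    (6,3)@(13, 7): e=[40,-10,18] → ·
    (7,4)@(15, 9): e=[24,18,6] → █
    (8,4)@(17, 9): e=[8,58,-18] → ·
    (7,5)@(15, 11): e=[24,6,18] → █
    (8,5)@(17, 11): e=[8,46,-6] → ·
    (7,6)@(15, 13): e=[24,-6,30] → ·
    (8,6)@(17, 13): e=[8,34,6] → █
    (8,7)@(17, 15): e=[8,22,18] → █
    (8,8)@(17, 17): e=[8,10,30] → █
    (8,9)@(17, 19): e=[8,-2,42] → ·
  covered (6 px):
    · · · · · · · · ·
    · · · · · · · · ·
    · · · · · · █ · ·
    · · · · · · · · ·
    · · · · · · · █ ·
    · · · · · · · █ ·
    · · · · · · · · █
    · · · · · · · · █
    · · · · · · · · █
    · · · · · · · · ·
    · · · · · · · · ·

Result: [[6,2],[7,4],[7,5],[8,6],[8,7],[8,8]]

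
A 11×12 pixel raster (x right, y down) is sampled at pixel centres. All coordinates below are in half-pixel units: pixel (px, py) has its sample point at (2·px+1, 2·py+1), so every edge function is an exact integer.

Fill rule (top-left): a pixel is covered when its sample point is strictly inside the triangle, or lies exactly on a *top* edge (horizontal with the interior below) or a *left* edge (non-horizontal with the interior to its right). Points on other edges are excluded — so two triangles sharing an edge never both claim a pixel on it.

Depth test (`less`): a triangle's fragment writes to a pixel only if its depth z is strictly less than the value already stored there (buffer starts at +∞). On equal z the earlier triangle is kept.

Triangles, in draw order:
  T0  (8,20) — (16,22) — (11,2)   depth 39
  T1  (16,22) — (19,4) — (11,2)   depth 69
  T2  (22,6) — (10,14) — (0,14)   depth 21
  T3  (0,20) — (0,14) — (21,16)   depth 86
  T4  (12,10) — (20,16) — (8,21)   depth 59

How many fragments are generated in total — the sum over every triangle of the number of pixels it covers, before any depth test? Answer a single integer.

T0:
  2·area = 150  (B↔C swapped to make it positive)
  edge (8, 20)→(11, 2): d=(3,-18) top-left  bias=+0
  edge (11, 2)→(16, 22): d=(5,20) right/bottom  bias=-1
  edge (16, 22)→(8, 20): d=(-8,-2) top-left  bias=+0
    (5,1)@(11, 3): e=[3,5,142] → #
    (6,1)@(13, 3): e=[39,-35,146] → ·
    (5,2)@(11, 5): e=[9,15,126] → #
    (6,2)@(13, 5): e=[45,-25,130] → ·
    (5,3)@(11, 7): e=[15,25,110] → #
    (6,3)@(13, 7): e=[51,-15,114] → ·
    (5,4)@(11, 9): e=[21,35,94] → #
    (6,4)@(13, 9): e=[57,-5,98] → ·
    (5,5)@(11, 11): e=[27,45,78] → #
    (6,5)@(13, 11): e=[63,5,82] → #
    (7,5)@(15, 11): e=[99,-35,86] → ·
    (5,6)@(11, 13): e=[33,55,62] → #
  covered (20 px):
    · · · · · · · · · · ·
    · · · · · # · · · · ·
    · · · · · # · · · · ·
    · · · · · # · · · · ·
    · · · · · # · · · · ·
    · · · · · # # · · · ·
    · · · · · # # · · · ·
    · · · · # # # · · · ·
    · · · · # # # · · · ·
    · · · · # # # # · · ·
    · · · · · · # # · · ·
    · · · · · · · · · · ·
T1:
  2·area = 150  (B↔C swapped to make it positive)
  edge (16, 22)→(11, 2): d=(-5,-20) top-left  bias=+0
  edge (11, 2)→(19, 4): d=(8,2) right/bottom  bias=-1
  edge (19, 4)→(16, 22): d=(-3,18) right/bottom  bias=-1
    (3,0)@(7, 1): e=[-75,0,225] → ·  [on edge]
    (6,1)@(13, 3): e=[35,4,111] → #
    (7,1)@(15, 3): e=[75,0,75] → ·  [on edge]
    (6,2)@(13, 5): e=[25,20,105] → #
    (7,2)@(15, 5): e=[65,16,69] → #
    (8,2)@(17, 5): e=[105,12,33] → #
    (9,2)@(19, 5): e=[145,8,-3] → ·
    (6,3)@(13, 7): e=[15,36,99] → #
    (9,3)@(19, 7): e=[135,24,-9] → ·
    (6,4)@(13, 9): e=[5,52,93] → #
    (9,4)@(19, 9): e=[125,40,-15] → ·
    (6,5)@(13, 11): e=[-5,68,87] → ·
  covered (17 px):
    · · · · · · · · · · ·
    · · · · · · # · · · ·
    · · · · · · # # # · ·
    · · · · · · # # # · ·
    · · · · · · # # # · ·
    · · · · · · · # # · ·
    · · · · · · · # # · ·
    · · · · · · · # # · ·
    · · · · · · · # · · ·
    · · · · · · · · · · ·
    · · · · · · · · · · ·
    · · · · · · · · · · ·
T2:
  2·area = 80
  edge (22, 6)→(10, 14): d=(-12,8) right/bottom  bias=-1
  edge (10, 14)→(0, 14): d=(-10,0) right/bottom  bias=-1
  edge (0, 14)→(22, 6): d=(22,-8) top-left  bias=+0
    (7,4)@(15, 9): e=[20,50,10] → #
    (8,4)@(17, 9): e=[4,50,26] → #
    (9,4)@(19, 9): e=[-12,50,42] → ·
    (4,5)@(9, 11): e=[44,30,6] → #
    (5,5)@(11, 11): e=[28,30,22] → #
    (6,5)@(13, 11): e=[12,30,38] → #
    (7,5)@(15, 11): e=[-4,30,54] → ·
    (8,5)@(17, 11): e=[-20,30,70] → ·
    (1,6)@(3, 13): e=[68,10,2] → #
    (2,6)@(5, 13): e=[52,10,18] → #
    (3,6)@(7, 13): e=[36,10,34] → #
    (6,6)@(13, 13): e=[-12,10,82] → ·
  covered (10 px):
    · · · · · · · · · · ·
    · · · · · · · · · · ·
    · · · · · · · · · · ·
    · · · · · · · · · · ·
    · · · · · · · # # · ·
    · · · · # # # · · · ·
    · # # # # # · · · · ·
    · · · · · · · · · · ·
    · · · · · · · · · · ·
    · · · · · · · · · · ·
    · · · · · · · · · · ·
    · · · · · · · · · · ·
T3:
  2·area = 126
  edge (0, 20)→(0, 14): d=(0,-6) top-left  bias=+0
  edge (0, 14)→(21, 16): d=(21,2) right/bottom  bias=-1
  edge (21, 16)→(0, 20): d=(-21,4) right/bottom  bias=-1
    (0,7)@(1, 15): e=[6,19,101] → #
    (1,7)@(3, 15): e=[18,15,93] → #
    (2,7)@(5, 15): e=[30,11,85] → #
    (3,7)@(7, 15): e=[42,7,77] → #
    (4,7)@(9, 15): e=[54,3,69] → #
    (5,7)@(11, 15): e=[66,-1,61] → ·
    (0,8)@(1, 17): e=[6,61,59] → #
    (5,8)@(11, 17): e=[66,41,19] → #
    (6,8)@(13, 17): e=[78,37,11] → #
    (7,8)@(15, 17): e=[90,33,3] → #
    (8,8)@(17, 17): e=[102,29,-5] → ·
    (0,9)@(1, 19): e=[6,103,17] → #
  covered (16 px):
    · · · · · · · · · · ·
    · · · · · · · · · · ·
    · · · · · · · · · · ·
    · · · · · · · · · · ·
    · · · · · · · · · · ·
    · · · · · · · · · · ·
    · · · · · · · · · · ·
    # # # # # · · · · · ·
    # # # # # # # # · · ·
    # # # · · · · · · · ·
    · · · · · · · · · · ·
    · · · · · · · · · · ·
T4:
  2·area = 112
  edge (12, 10)→(20, 16): d=(8,6) right/bottom  bias=-1
  edge (20, 16)→(8, 21): d=(-12,5) right/bottom  bias=-1
  edge (8, 21)→(12, 10): d=(4,-11) top-left  bias=+0
    (6,5)@(13, 11): e=[2,95,15] → #
    (7,5)@(15, 11): e=[-10,85,37] → ·
    (5,6)@(11, 13): e=[30,81,1] → #
    (7,6)@(15, 13): e=[6,61,45] → #
    (8,6)@(17, 13): e=[-6,51,67] → ·
    (5,7)@(11, 15): e=[46,57,9] → #
    (8,7)@(17, 15): e=[10,27,75] → #
    (9,7)@(19, 15): e=[-2,17,97] → ·
    (5,8)@(11, 17): e=[62,33,17] → #
    (9,8)@(19, 17): e=[14,-7,105] → ·
    (4,9)@(9, 19): e=[90,19,3] → #
    (6,9)@(13, 19): e=[66,-1,47] → ·
  covered (14 px):
    · · · · · · · · · · ·
    · · · · · · · · · · ·
    · · · · · · · · · · ·
    · · · · · · · · · · ·
    · · · · · · · · · · ·
    · · · · · · # · · · ·
    · · · · · # # # · · ·
    · · · · · # # # # · ·
    · · · · · # # # # · ·
    · · · · # # · · · · ·
    · · · · · · · · · · ·
    · · · · · · · · · · ·

Answer: 77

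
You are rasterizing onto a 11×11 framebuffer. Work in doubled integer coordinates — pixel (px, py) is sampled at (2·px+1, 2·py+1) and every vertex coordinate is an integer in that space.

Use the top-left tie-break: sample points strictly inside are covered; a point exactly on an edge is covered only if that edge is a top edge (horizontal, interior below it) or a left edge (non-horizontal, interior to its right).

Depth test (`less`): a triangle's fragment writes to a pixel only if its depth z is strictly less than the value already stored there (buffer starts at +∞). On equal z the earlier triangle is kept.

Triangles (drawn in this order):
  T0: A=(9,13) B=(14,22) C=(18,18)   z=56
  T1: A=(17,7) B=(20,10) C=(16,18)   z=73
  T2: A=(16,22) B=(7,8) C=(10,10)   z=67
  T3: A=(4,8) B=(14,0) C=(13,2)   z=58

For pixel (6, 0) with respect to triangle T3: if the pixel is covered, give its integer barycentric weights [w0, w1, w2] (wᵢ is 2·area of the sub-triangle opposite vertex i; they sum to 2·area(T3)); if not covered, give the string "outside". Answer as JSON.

T0:
  2·area = 56  (B↔C swapped to make it positive)
  edge (9, 13)→(18, 18): d=(9,5) right/bottom  bias=-1
  edge (18, 18)→(14, 22): d=(-4,4) right/bottom  bias=-1
  edge (14, 22)→(9, 13): d=(-5,-9) top-left  bias=+0
    (4,6)@(9, 13): e=[0,56,0] → ·  [on edge]
    (5,7)@(11, 15): e=[8,40,8] → #
    (6,7)@(13, 15): e=[-2,32,26] → ·
    (10,7)@(21, 15): e=[-42,0,98] → ·  [on edge]
    (5,8)@(11, 17): e=[26,32,-2] → ·
    (6,8)@(13, 17): e=[16,24,16] → #
    (7,8)@(15, 17): e=[6,16,34] → #
    (8,8)@(17, 17): e=[-4,8,52] → ·
    (9,8)@(19, 17): e=[-14,0,70] → ·  [on edge]
    (6,9)@(13, 19): e=[34,16,6] → #
    (8,9)@(17, 19): e=[14,0,42] → ·  [on edge]
    (6,10)@(13, 21): e=[52,8,-4] → ·
    (7,10)@(15, 21): e=[42,0,14] → ·  [on edge]
  covered (5 px):
    · · · · · · · · · · ·
    · · · · · · · · · · ·
    · · · · · · · · · · ·
    · · · · · · · · · · ·
    · · · · · · · · · · ·
    · · · · · · · · · · ·
    · · · · · · · · · · ·
    · · · · · # · · · · ·
    · · · · · · # # · · ·
    · · · · · · # # · · ·
    · · · · · · · · · · ·
T1:
  2·area = 36
  edge (17, 7)→(20, 10): d=(3,3) right/bottom  bias=-1
  edge (20, 10)→(16, 18): d=(-4,8) right/bottom  bias=-1
  edge (16, 18)→(17, 7): d=(1,-11) top-left  bias=+0
    (5,0)@(11, 1): e=[0,108,-72] → ·  [on edge]
    (6,1)@(13, 3): e=[0,84,-48] → ·  [on edge]
    (7,2)@(15, 5): e=[0,60,-24] → ·  [on edge]
    (8,3)@(17, 7): e=[0,36,0] → ·  [on edge]
    (8,4)@(17, 9): e=[6,28,2] → #
    (9,4)@(19, 9): e=[0,12,24] → ·  [on edge]
    (8,5)@(17, 11): e=[12,20,4] → #
    (9,5)@(19, 11): e=[6,4,26] → #
    (10,5)@(21, 11): e=[0,-12,48] → ·  [on edge]
    (8,6)@(17, 13): e=[18,12,6] → #
    (9,6)@(19, 13): e=[12,-4,28] → ·
    (8,7)@(17, 15): e=[24,4,8] → #
  covered (5 px):
    · · · · · · · · · · ·
    · · · · · · · · · · ·
    · · · · · · · · · · ·
    · · · · · · · · · · ·
    · · · · · · · · # · ·
    · · · · · · · · # # ·
    · · · · · · · · # · ·
    · · · · · · · · # · ·
    · · · · · · · · · · ·
    · · · · · · · · · · ·
    · · · · · · · · · · ·
T2:
  2·area = 24
  edge (16, 22)→(7, 8): d=(-9,-14) top-left  bias=+0
  edge (7, 8)→(10, 10): d=(3,2) right/bottom  bias=-1
  edge (10, 10)→(16, 22): d=(6,12) right/bottom  bias=-1
    (4,5)@(9, 11): e=[1,5,18] → #
    (5,5)@(11, 11): e=[29,1,-6] → ·
    (4,6)@(9, 13): e=[-17,11,30] → ·
    (5,6)@(11, 13): e=[11,7,6] → #
    (6,6)@(13, 13): e=[39,3,-18] → ·
    (5,7)@(11, 15): e=[-7,13,18] → ·
    (6,8)@(13, 17): e=[3,15,6] → #
    (7,8)@(15, 17): e=[31,11,-18] → ·
    (6,9)@(13, 19): e=[-15,21,18] → ·
  covered (3 px):
    · · · · · · · · · · ·
    · · · · · · · · · · ·
    · · · · · · · · · · ·
    · · · · · · · · · · ·
    · · · · · · · · · · ·
    · · · · # · · · · · ·
    · · · · · # · · · · ·
    · · · · · · · · · · ·
    · · · · · · # · · · ·
    · · · · · · · · · · ·
    · · · · · · · · · · ·
T3:
  2·area = 12
  edge (4, 8)→(14, 0): d=(10,-8) top-left  bias=+0
  edge (14, 0)→(13, 2): d=(-1,2) right/bottom  bias=-1
  edge (13, 2)→(4, 8): d=(-9,6) right/bottom  bias=-1
    (6,0)@(13, 1): e=[2,1,9] → #
    (7,0)@(15, 1): e=[18,-3,-3] → ·
    (5,1)@(11, 3): e=[6,3,3] → #
    (6,1)@(13, 3): e=[22,-1,-9] → ·
    (5,2)@(11, 5): e=[26,1,-15] → ·
  covered (2 px):
    · · · · · · # · · · ·
    · · · · · # · · · · ·
    · · · · · · · · · · ·
    · · · · · · · · · · ·
    · · · · · · · · · · ·
    · · · · · · · · · · ·
    · · · · · · · · · · ·
    · · · · · · · · · · ·
    · · · · · · · · · · ·
    · · · · · · · · · · ·
    · · · · · · · · · · ·

Final: [1,9,2]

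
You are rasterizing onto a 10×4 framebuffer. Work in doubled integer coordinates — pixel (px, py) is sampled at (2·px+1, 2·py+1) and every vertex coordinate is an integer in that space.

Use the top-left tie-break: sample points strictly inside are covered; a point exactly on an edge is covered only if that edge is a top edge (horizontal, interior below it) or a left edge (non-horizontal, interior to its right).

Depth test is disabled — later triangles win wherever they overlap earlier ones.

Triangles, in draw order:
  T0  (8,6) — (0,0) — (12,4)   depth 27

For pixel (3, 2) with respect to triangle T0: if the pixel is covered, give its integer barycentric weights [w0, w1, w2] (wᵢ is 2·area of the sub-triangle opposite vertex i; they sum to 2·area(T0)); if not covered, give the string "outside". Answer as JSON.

T0:
  2·area = 40
  edge (8, 6)→(0, 0): d=(-8,-6) top-left  bias=+0
  edge (0, 0)→(12, 4): d=(12,4) right/bottom  bias=-1
  edge (12, 4)→(8, 6): d=(-4,2) right/bottom  bias=-1
    (1,0)@(3, 1): e=[10,0,30] → ·  [on edge]
    (2,1)@(5, 3): e=[6,16,18] → #
    (3,1)@(7, 3): e=[18,8,14] → #
    (4,1)@(9, 3): e=[30,0,10] → ·  [on edge]
    (2,2)@(5, 5): e=[-10,40,10] → ·
    (3,2)@(7, 5): e=[2,32,6] → #
    (4,2)@(9, 5): e=[14,24,2] → #
    (5,2)@(11, 5): e=[26,16,-2] → ·
    (7,2)@(15, 5): e=[50,0,-10] → ·  [on edge]
    (3,3)@(7, 7): e=[-14,56,-2] → ·
    (4,3)@(9, 7): e=[-2,48,-6] → ·
  covered (4 px):
    · · · · · · · · · ·
    · · # # · · · · · ·
    · · · # # · · · · ·
    · · · · · · · · · ·

Final: [32,6,2]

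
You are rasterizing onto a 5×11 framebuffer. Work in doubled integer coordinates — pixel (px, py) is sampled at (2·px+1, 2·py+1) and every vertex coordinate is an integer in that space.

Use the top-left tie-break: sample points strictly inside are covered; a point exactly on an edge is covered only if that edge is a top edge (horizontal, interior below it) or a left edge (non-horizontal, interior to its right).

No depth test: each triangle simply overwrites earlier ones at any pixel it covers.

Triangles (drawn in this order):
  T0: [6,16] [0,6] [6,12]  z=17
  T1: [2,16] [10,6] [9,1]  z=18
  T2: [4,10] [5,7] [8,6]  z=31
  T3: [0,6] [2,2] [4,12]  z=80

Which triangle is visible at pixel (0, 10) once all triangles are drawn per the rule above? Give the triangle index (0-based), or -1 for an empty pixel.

T0:
  2·area = 24
  edge (6, 16)→(0, 6): d=(-6,-10) top-left  bias=+0
  edge (0, 6)→(6, 12): d=(6,6) right/bottom  bias=-1
  edge (6, 12)→(6, 16): d=(0,4) right/bottom  bias=-1
    (0,3)@(1, 7): e=[4,0,20] → ·  [on edge]
    (1,4)@(3, 9): e=[12,0,12] → ·  [on edge]
    (1,5)@(3, 11): e=[0,12,12] → #  [on edge]
    (2,5)@(5, 11): e=[20,0,4] → ·  [on edge]
    (1,6)@(3, 13): e=[-12,24,12] → ·
    (2,6)@(5, 13): e=[8,12,4] → #
    (3,6)@(7, 13): e=[28,0,-4] → ·  [on edge]
    (2,7)@(5, 15): e=[-4,24,4] → ·
    (4,7)@(9, 15): e=[36,0,-12] → ·  [on edge]
    (4,10)@(9, 21): e=[0,36,-12] → ·  [on edge]
  covered (2 px):
    · · · · ·
    · · · · ·
    · · · · ·
    · · · · ·
    · · · · ·
    · # · · ·
    · · # · ·
    · · · · ·
    · · · · ·
    · · · · ·
    · · · · ·
T1:
  2·area = 50  (B↔C swapped to make it positive)
  edge (2, 16)→(9, 1): d=(7,-15) top-left  bias=+0
  edge (9, 1)→(10, 6): d=(1,5) right/bottom  bias=-1
  edge (10, 6)→(2, 16): d=(-8,10) right/bottom  bias=-1
    (4,0)@(9, 1): e=[0,0,50] → ·  [on edge]
    (4,1)@(9, 3): e=[14,2,34] → #
    (4,2)@(9, 5): e=[28,4,18] → #
    (3,3)@(7, 7): e=[12,16,22] → #
    (3,4)@(7, 9): e=[26,18,6] → #
    (4,4)@(9, 9): e=[56,8,-14] → ·
    (2,5)@(5, 11): e=[10,30,10] → #
    (3,5)@(7, 11): e=[40,20,-10] → ·
    (2,6)@(5, 13): e=[24,32,-6] → ·
  covered (6 px):
    · · · · ·
    · · · · #
    · · · · #
    · · · # #
    · · · # ·
    · · # · ·
    · · · · ·
    · · · · ·
    · · · · ·
    · · · · ·
    · · · · ·
T2:
  2·area = 8
  edge (4, 10)→(5, 7): d=(1,-3) top-left  bias=+0
  edge (5, 7)→(8, 6): d=(3,-1) top-left  bias=+0
  edge (8, 6)→(4, 10): d=(-4,4) right/bottom  bias=-1
    (3,0)@(7, 1): e=[0,-16,24] → ·  [on edge]
    (4,2)@(9, 5): e=[10,-2,0] → ·  [on edge]
    (2,3)@(5, 7): e=[0,0,8] → #  [on edge]
    (3,3)@(7, 7): e=[6,2,0] → ·  [on edge]
    (2,4)@(5, 9): e=[2,6,0] → ·  [on edge]
    (1,5)@(3, 11): e=[-2,10,0] → ·  [on edge]
    (0,6)@(1, 13): e=[-6,14,0] → ·  [on edge]
    (1,6)@(3, 13): e=[0,16,-8] → ·  [on edge]
    (0,9)@(1, 19): e=[0,32,-24] → ·  [on edge]
  covered (1 px):
    · · · · ·
    · · · · ·
    · · · · ·
    · · # · ·
    · · · · ·
    · · · · ·
    · · · · ·
    · · · · ·
    · · · · ·
    · · · · ·
    · · · · ·
T3:
  2·area = 28
  edge (0, 6)→(2, 2): d=(2,-4) top-left  bias=+0
  edge (2, 2)→(4, 12): d=(2,10) right/bottom  bias=-1
  edge (4, 12)→(0, 6): d=(-4,-6) top-left  bias=+0
    (0,2)@(1, 5): e=[2,16,10] → #
    (1,2)@(3, 5): e=[10,-4,22] → ·
    (0,3)@(1, 7): e=[6,20,2] → #
    (1,3)@(3, 7): e=[14,0,14] → ·  [on edge]
    (0,4)@(1, 9): e=[10,24,-6] → ·
    (1,4)@(3, 9): e=[18,4,6] → #
    (2,4)@(5, 9): e=[26,-16,18] → ·
    (1,5)@(3, 11): e=[22,8,-2] → ·
    (2,8)@(5, 17): e=[42,0,-14] → ·  [on edge]
  covered (3 px):
    · · · · ·
    · · · · ·
    # · · · ·
    # · · · ·
    · # · · ·
    · · · · ·
    · · · · ·
    · · · · ·
    · · · · ·
    · · · · ·
    · · · · ·

Z-buffer (winner per pixel, '.' = empty):
  . . . . .
  . . . . 1
  3 . . . 1
  3 . 2 1 1
  . 3 . 1 .
  . 0 1 . .
  . . 0 . .
  . . . . .
  . . . . .
  . . . . .
  . . . . .

Result: -1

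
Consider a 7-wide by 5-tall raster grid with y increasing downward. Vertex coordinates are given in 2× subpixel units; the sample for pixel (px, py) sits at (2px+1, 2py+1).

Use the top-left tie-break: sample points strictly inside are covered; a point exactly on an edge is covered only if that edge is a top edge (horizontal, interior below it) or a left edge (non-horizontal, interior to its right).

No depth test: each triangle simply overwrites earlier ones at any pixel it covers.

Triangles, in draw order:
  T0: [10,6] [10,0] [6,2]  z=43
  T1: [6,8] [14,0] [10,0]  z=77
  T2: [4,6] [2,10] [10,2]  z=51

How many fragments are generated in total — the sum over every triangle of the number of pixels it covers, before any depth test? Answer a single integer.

T0:
  2·area = 24  (B↔C swapped to make it positive)
  edge (10, 6)→(6, 2): d=(-4,-4) top-left  bias=+0
  edge (6, 2)→(10, 0): d=(4,-2) top-left  bias=+0
  edge (10, 0)→(10, 6): d=(0,6) right/bottom  bias=-1
    (2,0)@(5, 1): e=[0,-6,30] → ·  [on edge]
    (4,0)@(9, 1): e=[16,2,6] → #
    (5,0)@(11, 1): e=[24,6,-6] → ·
    (3,1)@(7, 3): e=[0,6,18] → #  [on edge]
    (5,1)@(11, 3): e=[16,14,-6] → ·
    (3,2)@(7, 5): e=[-8,14,18] → ·
    (4,2)@(9, 5): e=[0,18,6] → #  [on edge]
    (5,2)@(11, 5): e=[8,22,-6] → ·
    (4,3)@(9, 7): e=[-8,26,6] → ·
    (5,3)@(11, 7): e=[0,30,-6] → ·  [on edge]
    (6,4)@(13, 9): e=[0,42,-18] → ·  [on edge]
  covered (4 px):
    · · · · # · ·
    · · · # # · ·
    · · · · # · ·
    · · · · · · ·
    · · · · · · ·
T1:
  2·area = 32  (B↔C swapped to make it positive)
  edge (6, 8)→(10, 0): d=(4,-8) top-left  bias=+0
  edge (10, 0)→(14, 0): d=(4,0) top-left  bias=+0
  edge (14, 0)→(6, 8): d=(-8,8) right/bottom  bias=-1
    (5,0)@(11, 1): e=[12,4,16] → #
    (6,0)@(13, 1): e=[28,4,0] → ·  [on edge]
    (4,1)@(9, 3): e=[4,12,16] → #
    (5,1)@(11, 3): e=[20,12,0] → ·  [on edge]
    (4,2)@(9, 5): e=[12,20,0] → ·  [on edge]
    (3,3)@(7, 7): e=[4,28,0] → ·  [on edge]
    (2,4)@(5, 9): e=[-4,36,0] → ·  [on edge]
  covered (2 px):
    · · · · · # ·
    · · · · # · ·
    · · · · · · ·
    · · · · · · ·
    · · · · · · ·
T2:
  2·area = 16  (B↔C swapped to make it positive)
  edge (4, 6)→(10, 2): d=(6,-4) top-left  bias=+0
  edge (10, 2)→(2, 10): d=(-8,8) right/bottom  bias=-1
  edge (2, 10)→(4, 6): d=(2,-4) top-left  bias=+0
    (5,0)@(11, 1): e=[-2,0,18] → ·  [on edge]
    (4,1)@(9, 3): e=[2,0,14] → ·  [on edge]
    (3,2)@(7, 5): e=[6,0,10] → ·  [on edge]
    (2,3)@(5, 7): e=[10,0,6] → ·  [on edge]
    (1,4)@(3, 9): e=[14,0,2] → ·  [on edge]
  covered (0 px):
    · · · · · · ·
    · · · · · · ·
    · · · · · · ·
    · · · · · · ·
    · · · · · · ·

Result: 6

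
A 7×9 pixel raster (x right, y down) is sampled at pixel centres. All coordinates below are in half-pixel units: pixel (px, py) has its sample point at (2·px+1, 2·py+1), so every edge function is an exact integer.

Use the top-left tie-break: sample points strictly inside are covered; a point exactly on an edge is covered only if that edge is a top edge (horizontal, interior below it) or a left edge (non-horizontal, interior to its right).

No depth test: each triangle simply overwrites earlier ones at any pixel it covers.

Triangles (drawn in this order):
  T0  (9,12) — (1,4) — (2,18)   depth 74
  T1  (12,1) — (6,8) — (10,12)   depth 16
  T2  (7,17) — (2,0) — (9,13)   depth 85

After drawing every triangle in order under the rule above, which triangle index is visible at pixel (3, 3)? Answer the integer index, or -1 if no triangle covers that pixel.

T0:
  2·area = 104  (B↔C swapped to make it positive)
  edge (9, 12)→(2, 18): d=(-7,6) right/bottom  bias=-1
  edge (2, 18)→(1, 4): d=(-1,-14) top-left  bias=+0
  edge (1, 4)→(9, 12): d=(8,8) right/bottom  bias=-1
    (1,3)@(3, 7): e=[71,25,8] → X
    (2,3)@(5, 7): e=[59,53,-8] → .
    (1,4)@(3, 9): e=[57,23,24] → X
    (2,4)@(5, 9): e=[45,51,8] → X
    (3,4)@(7, 9): e=[33,79,-8] → .
    (1,5)@(3, 11): e=[43,21,40] → X
    (3,5)@(7, 11): e=[19,77,8] → X
    (4,5)@(9, 11): e=[7,105,-8] → .
    (1,6)@(3, 13): e=[29,19,56] → X
    (4,6)@(9, 13): e=[-7,103,8] → .
    (1,7)@(3, 15): e=[15,17,72] → X
    (3,7)@(7, 15): e=[-9,73,40] → .
  covered (12 px):
    . . . . . . .
    . . . . . . .
    . . . . . . .
    . X . . . . .
    . X X . . . .
    . X X X . . .
    . X X X . . .
    . X X . . . .
    . X . . . . .
T1:
  2·area = 52  (B↔C swapped to make it positive)
  edge (12, 1)→(10, 12): d=(-2,11) right/bottom  bias=-1
  edge (10, 12)→(6, 8): d=(-4,-4) top-left  bias=+0
  edge (6, 8)→(12, 1): d=(6,-7) top-left  bias=+0
    (0,1)@(1, 3): e=[117,0,-65] → .  [on edge]
    (5,1)@(11, 3): e=[7,40,5] → X
    (6,1)@(13, 3): e=[-15,48,19] → .
    (1,2)@(3, 5): e=[91,0,-39] → .  [on edge]
    (4,2)@(9, 5): e=[25,24,3] → X
    (6,2)@(13, 5): e=[-19,40,31] → .
    (2,3)@(5, 7): e=[65,0,-13] → .  [on edge]
    (3,3)@(7, 7): e=[43,8,1] → X
    (5,3)@(11, 7): e=[-1,24,29] → .
    (3,4)@(7, 9): e=[39,0,13] → X  [on edge]
    (5,4)@(11, 9): e=[-5,16,41] → .
    (3,5)@(7, 11): e=[35,-8,25] → .
    (4,5)@(9, 11): e=[13,0,39] → X  [on edge]
    (5,6)@(11, 13): e=[-13,0,65] → .  [on edge]
    (6,7)@(13, 15): e=[-39,0,91] → .  [on edge]
  covered (8 px):
    . . . . . . .
    . . . . . X .
    . . . . X X .
    . . . X X . .
    . . . X X . .
    . . . . X . .
    . . . . . . .
    . . . . . . .
    . . . . . . .
T2:
  2·area = 54
  edge (7, 17)→(2, 0): d=(-5,-17) top-left  bias=+0
  edge (2, 0)→(9, 13): d=(7,13) right/bottom  bias=-1
  edge (9, 13)→(7, 17): d=(-2,4) right/bottom  bias=-1
    (1,1)@(3, 3): e=[2,8,44] → X
    (2,1)@(5, 3): e=[36,-18,36] → .
    (1,2)@(3, 5): e=[-8,22,40] → .
    (6,2)@(13, 5): e=[162,-108,0] → .  [on edge]
    (2,3)@(5, 7): e=[16,10,28] → X
    (3,3)@(7, 7): e=[50,-16,20] → .
    (2,4)@(5, 9): e=[6,24,24] → X
    (3,4)@(7, 9): e=[40,-2,16] → .
    (5,4)@(11, 9): e=[108,-54,0] → .  [on edge]
    (2,5)@(5, 11): e=[-4,38,20] → .
    (3,5)@(7, 11): e=[30,12,12] → X
    (4,5)@(9, 11): e=[64,-14,4] → .
    (4,6)@(9, 13): e=[54,0,0] → .  [on edge]
    (3,8)@(7, 17): e=[0,54,0] → .  [on edge]
  covered (6 px):
    . . . . . . .
    . X . . . . .
    . . . . . . .
    . . X . . . .
    . . X . . . .
    . . . X . . .
    . . . X . . .
    . . . X . . .
    . . . . . . .

Z-buffer (winner per pixel, '.' = empty):
  . . . . . . .
  . 2 . . . 1 .
  . . . . 1 1 .
  . 0 2 1 1 . .
  . 0 2 1 1 . .
  . 0 0 2 1 . .
  . 0 0 2 . . .
  . 0 0 2 . . .
  . 0 . . . . .

Answer: 1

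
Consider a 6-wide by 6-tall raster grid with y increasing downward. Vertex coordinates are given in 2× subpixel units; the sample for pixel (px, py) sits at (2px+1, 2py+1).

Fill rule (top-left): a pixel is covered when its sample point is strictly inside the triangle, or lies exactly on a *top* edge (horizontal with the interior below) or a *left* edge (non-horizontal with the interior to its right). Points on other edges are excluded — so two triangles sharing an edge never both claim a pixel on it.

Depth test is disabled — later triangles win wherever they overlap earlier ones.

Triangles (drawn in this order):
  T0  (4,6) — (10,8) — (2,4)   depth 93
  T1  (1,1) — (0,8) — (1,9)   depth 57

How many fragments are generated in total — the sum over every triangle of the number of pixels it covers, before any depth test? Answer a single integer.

T0:
  2·area = 8  (B↔C swapped to make it positive)
  edge (4, 6)→(2, 4): d=(-2,-2) top-left  bias=+0
  edge (2, 4)→(10, 8): d=(8,4) right/bottom  bias=-1
  edge (10, 8)→(4, 6): d=(-6,-2) top-left  bias=+0
    (0,1)@(1, 3): e=[0,-4,12] → ·  [on edge]
    (0,2)@(1, 5): e=[-4,12,0] → ·  [on edge]
    (1,2)@(3, 5): e=[0,4,4] → █  [on edge]
    (2,2)@(5, 5): e=[4,-4,8] → ·
    (1,3)@(3, 7): e=[-4,20,-8] → ·
    (2,3)@(5, 7): e=[0,12,-4] → ·  [on edge]
    (3,3)@(7, 7): e=[4,4,0] → █  [on edge]
    (4,3)@(9, 7): e=[8,-4,4] → ·
    (3,4)@(7, 9): e=[0,20,-12] → ·  [on edge]
    (4,5)@(9, 11): e=[0,28,-20] → ·  [on edge]
  covered (2 px):
    · · · · · ·
    · · · · · ·
    · █ · · · ·
    · · · █ · ·
    · · · · · ·
    · · · · · ·
T1:
  2·area = 8  (B↔C swapped to make it positive)
  edge (1, 1)→(1, 9): d=(0,8) right/bottom  bias=-1
  edge (1, 9)→(0, 8): d=(-1,-1) top-left  bias=+0
  edge (0, 8)→(1, 1): d=(1,-7) top-left  bias=+0
    (0,0)@(1, 1): e=[0,8,0] → ·  [on edge]
    (0,1)@(1, 3): e=[0,6,2] → ·  [on edge]
    (0,2)@(1, 5): e=[0,4,4] → ·  [on edge]
    (0,3)@(1, 7): e=[0,2,6] → ·  [on edge]
    (0,4)@(1, 9): e=[0,0,8] → ·  [on edge]
    (0,5)@(1, 11): e=[0,-2,10] → ·  [on edge]
    (1,5)@(3, 11): e=[-16,0,24] → ·  [on edge]
  covered (0 px):
    · · · · · ·
    · · · · · ·
    · · · · · ·
    · · · · · ·
    · · · · · ·
    · · · · · ·

Result: 2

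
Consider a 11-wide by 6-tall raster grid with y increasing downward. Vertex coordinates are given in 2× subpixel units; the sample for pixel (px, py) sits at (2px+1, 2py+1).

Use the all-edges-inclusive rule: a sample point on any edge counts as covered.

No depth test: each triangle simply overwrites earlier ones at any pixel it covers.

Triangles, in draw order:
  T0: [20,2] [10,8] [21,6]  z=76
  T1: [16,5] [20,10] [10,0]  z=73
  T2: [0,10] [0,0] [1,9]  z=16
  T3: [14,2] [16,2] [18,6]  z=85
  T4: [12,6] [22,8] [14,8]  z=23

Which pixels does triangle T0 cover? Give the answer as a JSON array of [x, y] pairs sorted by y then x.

T0:
  2·area = 46  (B↔C swapped to make it positive)
  edge (20, 2)→(21, 6): d=(1,4) inclusive
  edge (21, 6)→(10, 8): d=(-11,2) inclusive
  edge (10, 8)→(20, 2): d=(10,-6) inclusive
    (9,1)@(19, 3): e=[5,37,4] → █
    (10,1)@(21, 3): e=[-3,33,16] → ·
    (7,2)@(15, 5): e=[23,23,0] → █  [on edge]
    (8,2)@(17, 5): e=[15,19,12] → █
    (10,2)@(21, 5): e=[-1,11,36] → ·
    (6,3)@(13, 7): e=[33,5,8] → █
    (8,3)@(17, 7): e=[17,-3,32] → ·
    (9,3)@(19, 7): e=[9,-7,44] → ·
    (6,4)@(13, 9): e=[35,-17,28] → ·
    (7,4)@(15, 9): e=[27,-21,40] → ·
    (2,5)@(5, 11): e=[69,-23,0] → ·  [on edge]
  covered (6 px):
    · · · · · · · · · · ·
    · · · · · · · · · █ ·
    · · · · · · · █ █ █ ·
    · · · · · · █ █ · · ·
    · · · · · · · · · · ·
    · · · · · · · · · · ·
T1:
  2·area = 10
  edge (16, 5)→(20, 10): d=(4,5) inclusive
  edge (20, 10)→(10, 0): d=(-10,-10) inclusive
  edge (10, 0)→(16, 5): d=(6,5) inclusive
    (5,0)@(11, 1): e=[9,0,1] → █  [on edge]
    (6,0)@(13, 1): e=[-1,20,-9] → ·
    (5,1)@(11, 3): e=[17,-20,13] → ·
    (6,1)@(13, 3): e=[7,0,3] → █  [on edge]
    (7,1)@(15, 3): e=[-3,20,-7] → ·
    (6,2)@(13, 5): e=[15,-20,15] → ·
    (7,2)@(15, 5): e=[5,0,5] → █  [on edge]
    (8,2)@(17, 5): e=[-5,20,-5] → ·
    (7,3)@(15, 7): e=[13,-20,17] → ·
    (8,3)@(17, 7): e=[3,0,7] → █  [on edge]
    (9,3)@(19, 7): e=[-7,20,-3] → ·
    (8,4)@(17, 9): e=[11,-20,19] → ·
    (9,4)@(19, 9): e=[1,0,9] → █  [on edge]
    (10,5)@(21, 11): e=[-1,0,11] → ·  [on edge]
  covered (5 px):
    · · · · · █ · · · · ·
    · · · · · · █ · · · ·
    · · · · · · · █ · · ·
    · · · · · · · · █ · ·
    · · · · · · · · · █ ·
    · · · · · · · · · · ·
T2:
  2·area = 10
  edge (0, 10)→(0, 0): d=(0,-10) inclusive
  edge (0, 0)→(1, 9): d=(1,9) inclusive
  edge (1, 9)→(0, 10): d=(-1,1) inclusive
    (4,0)@(9, 1): e=[90,-80,0] → ·  [on edge]
    (3,1)@(7, 3): e=[70,-60,0] → ·  [on edge]
    (2,2)@(5, 5): e=[50,-40,0] → ·  [on edge]
    (1,3)@(3, 7): e=[30,-20,0] → ·  [on edge]
    (0,4)@(1, 9): e=[10,0,0] → █  [on edge]
    (1,4)@(3, 9): e=[30,-18,-2] → ·
    (0,5)@(1, 11): e=[10,2,-2] → ·
  covered (1 px):
    · · · · · · · · · · ·
    · · · · · · · · · · ·
    · · · · · · · · · · ·
    · · · · · · · · · · ·
    █ · · · · · · · · · ·
    · · · · · · · · · · ·
T3:
  2·area = 8
  edge (14, 2)→(16, 2): d=(2,0) inclusive
  edge (16, 2)→(18, 6): d=(2,4) inclusive
  edge (18, 6)→(14, 2): d=(-4,-4) inclusive
    (6,0)@(13, 1): e=[-2,10,0] → ·  [on edge]
    (7,1)@(15, 3): e=[2,6,0] → █  [on edge]
    (8,1)@(17, 3): e=[2,-2,8] → ·
    (7,2)@(15, 5): e=[6,10,-8] → ·
    (8,2)@(17, 5): e=[6,2,0] → █  [on edge]
    (9,2)@(19, 5): e=[6,-6,8] → ·
    (8,3)@(17, 7): e=[10,6,-8] → ·
    (9,3)@(19, 7): e=[10,-2,0] → ·  [on edge]
    (10,4)@(21, 9): e=[14,-6,0] → ·  [on edge]
  covered (2 px):
    · · · · · · · · · · ·
    · · · · · · · █ · · ·
    · · · · · · · · █ · ·
    · · · · · · · · · · ·
    · · · · · · · · · · ·
    · · · · · · · · · · ·
T4:
  2·area = 16
  edge (12, 6)→(22, 8): d=(10,2) inclusive
  edge (22, 8)→(14, 8): d=(-8,0) inclusive
  edge (14, 8)→(12, 6): d=(-2,-2) inclusive
    (3,0)@(7, 1): e=[-40,56,0] → ·  [on edge]
    (4,1)@(9, 3): e=[-24,40,0] → ·  [on edge]
    (3,2)@(7, 5): e=[0,24,-8] → ·  [on edge]
    (5,2)@(11, 5): e=[-8,24,0] → ·  [on edge]
    (6,3)@(13, 7): e=[8,8,0] → █  [on edge]
    (7,3)@(15, 7): e=[4,8,4] → █
    (8,3)@(17, 7): e=[0,8,8] → █  [on edge]
    (9,3)@(19, 7): e=[-4,8,12] → ·
    (6,4)@(13, 9): e=[28,-8,-4] → ·
    (7,4)@(15, 9): e=[24,-8,0] → ·  [on edge]
    (8,4)@(17, 9): e=[20,-8,4] → ·
    (8,5)@(17, 11): e=[40,-24,0] → ·  [on edge]
  covered (3 px):
    · · · · · · · · · · ·
    · · · · · · · · · · ·
    · · · · · · · · · · ·
    · · · · · · █ █ █ · ·
    · · · · · · · · · · ·
    · · · · · · · · · · ·

Answer: [[9,1],[7,2],[8,2],[9,2],[6,3],[7,3]]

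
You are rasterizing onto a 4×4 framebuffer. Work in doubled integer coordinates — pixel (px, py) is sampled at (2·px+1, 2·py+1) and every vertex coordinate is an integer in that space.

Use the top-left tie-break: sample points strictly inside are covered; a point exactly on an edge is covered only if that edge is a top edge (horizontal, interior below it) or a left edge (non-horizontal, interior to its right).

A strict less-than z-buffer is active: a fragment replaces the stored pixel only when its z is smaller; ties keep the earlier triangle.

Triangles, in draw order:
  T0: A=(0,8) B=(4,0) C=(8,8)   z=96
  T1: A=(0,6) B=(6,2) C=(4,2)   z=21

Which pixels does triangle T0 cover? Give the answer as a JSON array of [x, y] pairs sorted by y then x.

T0:
  2·area = 64
  edge (0, 8)→(4, 0): d=(4,-8) top-left  bias=+0
  edge (4, 0)→(8, 8): d=(4,8) right/bottom  bias=-1
  edge (8, 8)→(0, 8): d=(-8,0) right/bottom  bias=-1
    (1,1)@(3, 3): e=[4,20,40] → █
    (2,1)@(5, 3): e=[20,4,40] → █
    (3,1)@(7, 3): e=[36,-12,40] → ·
    (1,2)@(3, 5): e=[12,28,24] → █
    (3,2)@(7, 5): e=[44,-4,24] → ·
    (0,3)@(1, 7): e=[4,52,8] → █
    (3,3)@(7, 7): e=[52,4,8] → █
  covered (8 px):
    · · · ·
    · █ █ ·
    · █ █ ·
    █ █ █ █
T1:
  2·area = 8  (B↔C swapped to make it positive)
  edge (0, 6)→(4, 2): d=(4,-4) top-left  bias=+0
  edge (4, 2)→(6, 2): d=(2,0) top-left  bias=+0
  edge (6, 2)→(0, 6): d=(-6,4) right/bottom  bias=-1
    (2,0)@(5, 1): e=[0,-2,10] → ·  [on edge]
    (1,1)@(3, 3): e=[0,2,6] → █  [on edge]
    (2,1)@(5, 3): e=[8,2,-2] → ·
    (0,2)@(1, 5): e=[0,6,2] → █  [on edge]
    (1,2)@(3, 5): e=[8,6,-6] → ·
    (0,3)@(1, 7): e=[8,10,-10] → ·
  covered (2 px):
    · · · ·
    · █ · ·
    █ · · ·
    · · · ·

Final: [[1,1],[2,1],[1,2],[2,2],[0,3],[1,3],[2,3],[3,3]]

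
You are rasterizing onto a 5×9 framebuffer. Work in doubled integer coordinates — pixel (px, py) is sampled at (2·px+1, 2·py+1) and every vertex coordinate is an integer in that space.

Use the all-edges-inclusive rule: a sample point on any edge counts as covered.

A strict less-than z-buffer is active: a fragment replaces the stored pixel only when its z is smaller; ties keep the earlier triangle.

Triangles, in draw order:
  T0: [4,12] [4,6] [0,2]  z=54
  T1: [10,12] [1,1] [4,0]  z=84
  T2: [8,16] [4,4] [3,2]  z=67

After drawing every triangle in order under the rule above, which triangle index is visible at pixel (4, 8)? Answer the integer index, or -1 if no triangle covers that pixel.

T0:
  2·area = 24  (B↔C swapped to make it positive)
  edge (4, 12)→(0, 2): d=(-4,-10) inclusive
  edge (0, 2)→(4, 6): d=(4,4) inclusive
  edge (4, 6)→(4, 12): d=(0,6) inclusive
    (0,1)@(1, 3): e=[6,0,18] → #  [on edge]
    (1,1)@(3, 3): e=[26,-8,6] → ·
    (0,2)@(1, 5): e=[-2,8,18] → ·
    (1,2)@(3, 5): e=[18,0,6] → #  [on edge]
    (2,2)@(5, 5): e=[38,-8,-6] → ·
    (1,3)@(3, 7): e=[10,8,6] → #
    (2,3)@(5, 7): e=[30,0,-6] → ·  [on edge]
    (1,4)@(3, 9): e=[2,16,6] → #
    (2,4)@(5, 9): e=[22,8,-6] → ·
    (3,4)@(7, 9): e=[42,0,-18] → ·  [on edge]
    (1,5)@(3, 11): e=[-6,24,6] → ·
    (4,5)@(9, 11): e=[54,0,-30] → ·  [on edge]
  covered (4 px):
    · · · · ·
    # · · · ·
    · # · · ·
    · # · · ·
    · # · · ·
    · · · · ·
    · · · · ·
    · · · · ·
    · · · · ·
T1:
  2·area = 42
  edge (10, 12)→(1, 1): d=(-9,-11) inclusive
  edge (1, 1)→(4, 0): d=(3,-1) inclusive
  edge (4, 0)→(10, 12): d=(6,12) inclusive
    (0,0)@(1, 1): e=[0,0,42] → #  [on edge]
    (1,0)@(3, 1): e=[22,2,18] → #
    (2,0)@(5, 1): e=[44,4,-6] → ·
    (0,1)@(1, 3): e=[-18,6,54] → ·
    (1,1)@(3, 3): e=[4,8,30] → #
    (2,1)@(5, 3): e=[26,10,6] → #
    (3,1)@(7, 3): e=[48,12,-18] → ·
    (1,2)@(3, 5): e=[-14,14,42] → ·
    (2,2)@(5, 5): e=[8,16,18] → #
    (3,2)@(7, 5): e=[30,18,-6] → ·
    (2,3)@(5, 7): e=[-10,22,30] → ·
    (3,3)@(7, 7): e=[12,24,6] → #
  covered (6 px):
    # # · · ·
    · # # · ·
    · · # · ·
    · · · # ·
    · · · · ·
    · · · · ·
    · · · · ·
    · · · · ·
    · · · · ·
T2:
  2·area = 4  (B↔C swapped to make it positive)
  edge (8, 16)→(3, 2): d=(-5,-14) inclusive
  edge (3, 2)→(4, 4): d=(1,2) inclusive
  edge (4, 4)→(8, 16): d=(4,12) inclusive
    (1,0)@(3, 1): e=[5,-1,0] → ·  [on edge]
    (2,3)@(5, 7): e=[3,1,0] → #  [on edge]
    (3,3)@(7, 7): e=[31,-3,-24] → ·
    (2,4)@(5, 9): e=[-7,3,8] → ·
    (3,6)@(7, 13): e=[1,3,0] → #  [on edge]
    (4,6)@(9, 13): e=[29,-1,-24] → ·
    (3,7)@(7, 15): e=[-9,5,8] → ·
  covered (2 px):
    · · · · ·
    · · · · ·
    · · · · ·
    · · # · ·
    · · · · ·
    · · · · ·
    · · · # ·
    · · · · ·
    · · · · ·

Z-buffer (winner per pixel, '.' = empty):
  1 1 . . .
  0 1 1 . .
  . 0 1 . .
  . 0 2 1 .
  . 0 . . .
  . . . . .
  . . . 2 .
  . . . . .
  . . . . .

Answer: -1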